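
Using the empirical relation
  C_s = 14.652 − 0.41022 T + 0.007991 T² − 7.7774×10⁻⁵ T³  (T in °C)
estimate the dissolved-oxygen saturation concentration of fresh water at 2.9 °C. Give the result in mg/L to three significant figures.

C_s = 14.652 − 0.41022×2.9 + 0.007991×2.9² − 7.7774×10⁻⁵×2.9³ = 13.53 mg/L.

C_s ≈ 13.5 mg/L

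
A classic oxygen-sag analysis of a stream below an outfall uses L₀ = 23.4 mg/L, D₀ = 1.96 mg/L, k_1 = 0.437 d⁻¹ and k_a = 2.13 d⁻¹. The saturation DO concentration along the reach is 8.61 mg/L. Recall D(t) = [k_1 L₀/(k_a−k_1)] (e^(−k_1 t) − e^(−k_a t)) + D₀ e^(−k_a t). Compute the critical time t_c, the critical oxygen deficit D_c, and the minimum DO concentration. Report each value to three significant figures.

t_c ≈ 0.704 d; D_c ≈ 3.53 mg/L; min DO ≈ 5.08 mg/L

With k_a/k_1 = 4.874 and 1 − D₀(k_a−k_1)/(k_1 L₀) = 0.6755,
t_c = ln(4.874 × 0.6755) / (2.13 − 0.437) = ln(3.292) / 1.693 = 1.192/1.693 = 0.7039 d.
L(t_c) = L₀ e^(−k_1 t_c) = 23.4 × 0.7352 = 17.20 mg/L, and at the critical point k_a D_c = k_1 L, so D_c = (0.437/2.13) × 17.20 = 3.530 mg/L.
Minimum DO = C_s − D_c = 8.61 − 3.530 = 5.080 mg/L.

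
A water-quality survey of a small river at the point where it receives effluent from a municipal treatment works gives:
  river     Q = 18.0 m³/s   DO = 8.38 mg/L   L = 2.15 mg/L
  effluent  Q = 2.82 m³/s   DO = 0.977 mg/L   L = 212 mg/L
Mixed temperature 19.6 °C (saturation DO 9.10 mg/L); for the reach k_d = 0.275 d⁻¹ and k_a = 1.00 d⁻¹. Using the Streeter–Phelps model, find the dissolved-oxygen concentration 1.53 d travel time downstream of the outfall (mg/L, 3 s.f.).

DO ≈ 3.62 mg/L

Mixed DO = (18.0×8.38 + 2.82×0.977)/(18.0+2.82) = 153.6/20.82 = 7.377 mg/L.
Mixed L₀ = (18.0×2.15 + 2.82×212)/(20.82) = 636.5/20.82 = 30.57 mg/L.
Initial deficit D₀ = C_s − DO₀ = 9.10 − 7.377 = 1.723 mg/L.
D(1.53) = [0.275×30.57/(1.00−0.275)](e^(−0.275×1.53) − e^(−1.00×1.53)) + 1.723 e^(−1.00×1.53)
= 11.60 × (0.6566 − 0.2165) + 1.723 × 0.2165 = 5.476 mg/L.
DO = 9.10 − 5.476 = 3.624 mg/L.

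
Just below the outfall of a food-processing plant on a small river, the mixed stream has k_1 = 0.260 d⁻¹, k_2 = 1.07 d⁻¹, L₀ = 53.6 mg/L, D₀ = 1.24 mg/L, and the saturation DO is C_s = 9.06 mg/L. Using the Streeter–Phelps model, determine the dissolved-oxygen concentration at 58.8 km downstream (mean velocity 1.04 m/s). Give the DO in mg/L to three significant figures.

DO ≈ 2.47 mg/L

Travel time t = x/v = 58.8 km / (1.04 m/s) = 58800 m / 1.04 m/s = 56540 s = 0.6544 d.
k_1 L₀/(k_2−k_1) = 0.260×53.6/(1.07−0.260) = 13.94/0.8100 = 17.20 mg/L.
e^(−k_1 t) = e^(−0.260×0.6544) = 0.8435; e^(−k_2 t) = e^(−1.07×0.6544) = 0.4965.
D = 17.20 × (0.8435 − 0.4965) + 1.24 × 0.4965 = 5.971 + 0.6157 = 6.587 mg/L.
DO = C_s − D = 9.06 − 6.587 = 2.473 mg/L.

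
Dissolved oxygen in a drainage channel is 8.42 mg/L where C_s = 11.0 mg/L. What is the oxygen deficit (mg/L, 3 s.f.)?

D ≈ 2.58 mg/L

D = C_s − C = 11.0 − 8.42 = 2.58 mg/L.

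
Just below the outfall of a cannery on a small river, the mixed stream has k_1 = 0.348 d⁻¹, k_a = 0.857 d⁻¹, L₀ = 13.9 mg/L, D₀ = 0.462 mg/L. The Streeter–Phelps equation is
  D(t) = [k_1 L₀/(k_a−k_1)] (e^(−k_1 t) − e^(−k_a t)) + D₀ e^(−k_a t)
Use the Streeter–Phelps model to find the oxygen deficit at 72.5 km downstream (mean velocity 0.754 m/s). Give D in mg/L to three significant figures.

D ≈ 2.97 mg/L

Travel time t = x/v = 72.5 km / (0.754 m/s) = 72500 m / 0.754 m/s = 96150 s = 1.113 d.
k_1 L₀/(k_a−k_1) = 0.348×13.9/(0.857−0.348) = 4.837/0.5090 = 9.503 mg/L.
e^(−k_1 t) = e^(−0.348×1.113) = 0.6789; e^(−k_a t) = e^(−0.857×1.113) = 0.3853.
D = 9.503 × (0.6789 − 0.3853) + 0.462 × 0.3853 = 2.790 + 0.1780 = 2.968 mg/L.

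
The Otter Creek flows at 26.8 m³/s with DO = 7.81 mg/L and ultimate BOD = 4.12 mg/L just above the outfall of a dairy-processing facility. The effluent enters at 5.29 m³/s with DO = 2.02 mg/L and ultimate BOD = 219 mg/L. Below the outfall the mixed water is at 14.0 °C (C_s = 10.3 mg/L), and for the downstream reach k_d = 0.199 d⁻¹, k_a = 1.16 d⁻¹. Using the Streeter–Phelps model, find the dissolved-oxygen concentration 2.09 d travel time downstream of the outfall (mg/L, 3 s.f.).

DO ≈ 5.32 mg/L

Mixed DO = (26.8×7.81 + 5.29×2.02)/(26.8+5.29) = 220.0/32.09 = 6.856 mg/L.
Mixed L₀ = (26.8×4.12 + 5.29×219)/(32.09) = 1269/32.09 = 39.54 mg/L.
Initial deficit D₀ = C_s − DO₀ = 10.3 − 6.856 = 3.444 mg/L.
D(2.09) = [0.199×39.54/(1.16−0.199)](e^(−0.199×2.09) − e^(−1.16×2.09)) + 3.444 e^(−1.16×2.09)
= 8.188 × (0.6597 − 0.08853) + 3.444 × 0.08853 = 4.982 mg/L.
DO = 10.3 − 4.982 = 5.318 mg/L.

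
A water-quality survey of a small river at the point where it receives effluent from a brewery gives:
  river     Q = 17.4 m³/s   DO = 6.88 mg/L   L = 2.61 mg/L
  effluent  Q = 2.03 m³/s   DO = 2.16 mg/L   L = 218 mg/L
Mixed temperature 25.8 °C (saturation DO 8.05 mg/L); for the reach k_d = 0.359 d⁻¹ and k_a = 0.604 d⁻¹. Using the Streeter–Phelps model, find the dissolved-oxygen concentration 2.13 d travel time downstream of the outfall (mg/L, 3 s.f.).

DO ≈ 0.626 mg/L

Mixed DO = (17.4×6.88 + 2.03×2.16)/(17.4+2.03) = 124.1/19.43 = 6.387 mg/L.
Mixed L₀ = (17.4×2.61 + 2.03×218)/(19.43) = 488.0/19.43 = 25.11 mg/L.
Initial deficit D₀ = C_s − DO₀ = 8.05 − 6.387 = 1.663 mg/L.
D(2.13) = [0.359×25.11/(0.604−0.359)](e^(−0.359×2.13) − e^(−0.604×2.13)) + 1.663 e^(−0.604×2.13)
= 36.80 × (0.4655 − 0.2762) + 1.663 × 0.2762 = 7.424 mg/L.
DO = 8.05 − 7.424 = 0.6261 mg/L.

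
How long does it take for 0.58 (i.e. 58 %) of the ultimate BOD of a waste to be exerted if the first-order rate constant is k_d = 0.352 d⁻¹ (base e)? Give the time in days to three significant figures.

t ≈ 2.46 d

y/L₀ = 1 − e^(−k_d t) = 0.58 ⇒ e^(−k_d t) = 0.420
t = −ln(0.420) / 0.352 = 0.8675 / 0.352 = 2.464 d.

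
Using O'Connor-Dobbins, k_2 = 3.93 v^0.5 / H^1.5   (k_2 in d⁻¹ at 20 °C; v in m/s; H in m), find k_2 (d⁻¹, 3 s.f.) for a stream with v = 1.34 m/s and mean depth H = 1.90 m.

k_2 ≈ 1.74 d⁻¹

k_2 = 3.93 × 1.34^0.5 / 1.90^1.5 = 3.93 × 1.158 / 2.619 = 1.737 d⁻¹.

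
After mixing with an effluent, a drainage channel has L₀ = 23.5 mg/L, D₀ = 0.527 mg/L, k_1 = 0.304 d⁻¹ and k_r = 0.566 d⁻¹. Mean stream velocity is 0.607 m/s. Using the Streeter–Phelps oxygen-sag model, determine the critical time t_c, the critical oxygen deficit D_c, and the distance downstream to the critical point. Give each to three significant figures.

With k_r/k_1 = 1.862 and 1 − D₀(k_r−k_1)/(k_1 L₀) = 0.9807,
t_c = ln(1.862 × 0.9807) / (0.566 − 0.304) = ln(1.826) / 0.2620 = 0.6020/0.2620 = 2.298 d.
D_c = (k_1/k_r) L₀ e^(−k_1 t_c) = (0.304/0.566) × 23.5 × e^(−0.304×2.298) = 0.5371 × 23.5 × 0.4973 = 6.277 mg/L.
x_c = v t_c = 0.607 m/s × 2.298 d × 86400 s/d = 120500 m ≈ 121 km.

t_c ≈ 2.30 d; D_c ≈ 6.28 mg/L; x_c ≈ 121 km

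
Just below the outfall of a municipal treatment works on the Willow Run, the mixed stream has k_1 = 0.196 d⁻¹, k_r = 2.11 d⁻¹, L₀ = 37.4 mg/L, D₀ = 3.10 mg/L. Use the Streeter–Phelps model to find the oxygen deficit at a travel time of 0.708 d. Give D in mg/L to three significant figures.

D ≈ 3.17 mg/L

k_1 L₀/(k_r−k_1) = 0.196×37.4/(2.11−0.196) = 7.330/1.914 = 3.830 mg/L.
e^(−k_1 t) = e^(−0.196×0.7080) = 0.8704; e^(−k_r t) = e^(−2.11×0.7080) = 0.2245.
D = 3.830 × (0.8704 − 0.2245) + 3.10 × 0.2245 = 2.474 + 0.6959 = 3.170 mg/L.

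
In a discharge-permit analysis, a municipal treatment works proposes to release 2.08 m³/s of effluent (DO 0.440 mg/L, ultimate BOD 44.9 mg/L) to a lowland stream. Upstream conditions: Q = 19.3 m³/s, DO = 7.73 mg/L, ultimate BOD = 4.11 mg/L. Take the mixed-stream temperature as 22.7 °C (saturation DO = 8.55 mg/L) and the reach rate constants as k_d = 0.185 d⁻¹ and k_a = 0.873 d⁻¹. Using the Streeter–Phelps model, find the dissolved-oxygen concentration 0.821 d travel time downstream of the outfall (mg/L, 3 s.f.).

DO ≈ 7.00 mg/L

Mixed DO = (19.3×7.73 + 2.08×0.440)/(19.3+2.08) = 150.1/21.38 = 7.021 mg/L.
Mixed L₀ = (19.3×4.11 + 2.08×44.9)/(21.38) = 172.7/21.38 = 8.078 mg/L.
Initial deficit D₀ = C_s − DO₀ = 8.55 − 7.021 = 1.529 mg/L.
D(0.821) = [0.185×8.078/(0.873−0.185)](e^(−0.185×0.821) − e^(−0.873×0.821)) + 1.529 e^(−0.873×0.821)
= 2.172 × (0.8591 − 0.4883) + 1.529 × 0.4883 = 1.552 mg/L.
DO = 8.55 − 1.552 = 6.998 mg/L.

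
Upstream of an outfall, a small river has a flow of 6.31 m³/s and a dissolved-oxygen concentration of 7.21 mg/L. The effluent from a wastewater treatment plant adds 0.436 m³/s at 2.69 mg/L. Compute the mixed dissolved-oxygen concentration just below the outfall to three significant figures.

Flow-weighted mixing: C = (Q_r C_r + Q_w C_w)/(Q_r + Q_w)
= (6.31×7.21 + 0.436×2.69)/(6.31 + 0.436) = 46.67/6.746 = 6.918 mg/L.

6.92 mg/L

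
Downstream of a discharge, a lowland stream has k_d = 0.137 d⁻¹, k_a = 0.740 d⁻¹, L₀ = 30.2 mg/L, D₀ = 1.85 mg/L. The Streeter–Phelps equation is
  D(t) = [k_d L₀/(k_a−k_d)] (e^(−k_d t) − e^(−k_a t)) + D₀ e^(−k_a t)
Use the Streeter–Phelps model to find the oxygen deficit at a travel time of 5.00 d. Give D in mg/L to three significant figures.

k_d L₀/(k_a−k_d) = 0.137×30.2/(0.740−0.137) = 4.137/0.6030 = 6.861 mg/L.
e^(−k_d t) = e^(−0.137×5.000) = 0.5041; e^(−k_a t) = e^(−0.740×5.000) = 0.02472.
D = 6.861 × (0.5041 − 0.02472) + 1.85 × 0.02472 = 3.289 + 0.04574 = 3.335 mg/L.

D ≈ 3.33 mg/L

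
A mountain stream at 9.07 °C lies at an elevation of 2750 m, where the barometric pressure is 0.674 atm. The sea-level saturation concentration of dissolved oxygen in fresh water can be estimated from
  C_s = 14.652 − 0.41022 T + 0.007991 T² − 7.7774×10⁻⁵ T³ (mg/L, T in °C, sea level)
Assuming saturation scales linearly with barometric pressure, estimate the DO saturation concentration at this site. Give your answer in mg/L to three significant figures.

At sea level: C_s = 14.652 − 0.41022×9.07 + 0.007991×9.07² − 7.7774×10⁻⁵×9.07³ = 11.53 mg/L.
Pressure correction: C_s' = 11.53 × 0.674 = 7.772 mg/L.

C_s ≈ 7.77 mg/L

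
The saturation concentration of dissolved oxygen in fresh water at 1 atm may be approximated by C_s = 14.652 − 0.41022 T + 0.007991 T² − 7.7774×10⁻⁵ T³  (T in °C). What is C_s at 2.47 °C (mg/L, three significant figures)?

C_s = 14.652 − 0.41022×2.47 + 0.007991×2.47² − 7.7774×10⁻⁵×2.47³ = 13.69 mg/L.

C_s ≈ 13.7 mg/L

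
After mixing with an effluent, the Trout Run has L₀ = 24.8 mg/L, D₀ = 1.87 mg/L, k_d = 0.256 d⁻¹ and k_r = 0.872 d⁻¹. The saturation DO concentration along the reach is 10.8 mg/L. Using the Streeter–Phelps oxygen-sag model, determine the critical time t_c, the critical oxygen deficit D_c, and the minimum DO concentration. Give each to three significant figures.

t_c = [1/(k_r−k_d)] ln[(k_r/k_d)(1 − D₀(k_r−k_d)/(k_d L₀))]
= [1/(0.872−0.256)] ln[(0.872/0.256)(1 − 1.87×0.6160/(0.256×24.8))]
= (1/0.6160) ln[3.406 × 0.8186] = 1.623 × ln(2.788) = 1.623 × 1.025 = 1.665 d.
L(t_c) = L₀ e^(−k_d t_c) = 24.8 × 0.6530 = 16.19 mg/L, and at the critical point k_r D_c = k_d L, so D_c = (0.256/0.872) × 16.19 = 4.754 mg/L.
Minimum DO = C_s − D_c = 10.8 − 4.754 = 6.046 mg/L.

t_c ≈ 1.66 d; D_c ≈ 4.75 mg/L; min DO ≈ 6.05 mg/L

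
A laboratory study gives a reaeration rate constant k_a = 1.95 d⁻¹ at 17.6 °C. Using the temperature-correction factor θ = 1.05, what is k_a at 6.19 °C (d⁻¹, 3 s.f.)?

k_a ≈ 1.12 d⁻¹

k_a(T₂) = k_a(T₁) · θ^(T₂−T₁) = 1.95 × 1.05^(6.19−17.6)
= 1.95 × 1.05^-11.4 = 1.95 × 0.5731 = 1.118 d⁻¹.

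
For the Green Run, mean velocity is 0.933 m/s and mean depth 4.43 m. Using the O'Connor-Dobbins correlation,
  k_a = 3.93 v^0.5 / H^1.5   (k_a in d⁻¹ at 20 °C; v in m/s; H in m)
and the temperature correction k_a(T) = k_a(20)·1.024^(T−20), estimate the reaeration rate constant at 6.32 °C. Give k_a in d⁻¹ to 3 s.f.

k_a(20) = 3.93 × 0.933^0.5 / 4.43^1.5 = 3.93 × 0.9659 / 9.324 = 0.4071 d⁻¹.
k_a(6.32) = 0.4071 × 1.024^(6.32−20) = 0.4071 × 0.7229 = 0.2943 d⁻¹.

k_a ≈ 0.294 d⁻¹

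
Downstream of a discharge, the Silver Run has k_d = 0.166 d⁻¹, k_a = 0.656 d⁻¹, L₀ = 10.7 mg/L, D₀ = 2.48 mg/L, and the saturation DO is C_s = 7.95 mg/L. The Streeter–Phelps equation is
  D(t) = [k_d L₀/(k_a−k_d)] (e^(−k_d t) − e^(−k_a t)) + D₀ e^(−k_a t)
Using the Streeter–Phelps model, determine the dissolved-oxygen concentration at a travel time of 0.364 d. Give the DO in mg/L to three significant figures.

k_d L₀/(k_a−k_d) = 0.166×10.7/(0.656−0.166) = 1.776/0.4900 = 3.625 mg/L.
e^(−k_d t) = e^(−0.166×0.3640) = 0.9414; e^(−k_a t) = e^(−0.656×0.3640) = 0.7876.
D = 3.625 × (0.9414 − 0.7876) + 2.48 × 0.7876 = 0.5574 + 1.953 = 2.511 mg/L.
DO = C_s − D = 7.95 − 2.511 = 5.439 mg/L.

DO ≈ 5.44 mg/L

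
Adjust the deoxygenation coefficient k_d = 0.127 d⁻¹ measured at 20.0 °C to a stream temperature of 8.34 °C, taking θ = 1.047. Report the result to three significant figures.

k_d ≈ 0.0743 d⁻¹

k_d(T₂) = k_d(T₁) · θ^(T₂−T₁) = 0.127 × 1.047^(8.34−20.0)
= 0.127 × 1.047^-11.7 = 0.127 × 0.5854 = 0.07434 d⁻¹.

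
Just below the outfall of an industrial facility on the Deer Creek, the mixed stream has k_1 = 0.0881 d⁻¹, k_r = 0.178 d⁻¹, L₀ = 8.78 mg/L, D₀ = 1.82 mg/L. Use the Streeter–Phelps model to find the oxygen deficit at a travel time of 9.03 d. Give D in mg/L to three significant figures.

D ≈ 2.52 mg/L

k_1 L₀/(k_r−k_1) = 0.0881×8.78/(0.178−0.0881) = 0.7735/0.08990 = 8.604 mg/L.
e^(−k_1 t) = e^(−0.0881×9.030) = 0.4513; e^(−k_r t) = e^(−0.178×9.030) = 0.2004.
D = 8.604 × (0.4513 − 0.2004) + 1.82 × 0.2004 = 2.159 + 0.3648 = 2.524 mg/L.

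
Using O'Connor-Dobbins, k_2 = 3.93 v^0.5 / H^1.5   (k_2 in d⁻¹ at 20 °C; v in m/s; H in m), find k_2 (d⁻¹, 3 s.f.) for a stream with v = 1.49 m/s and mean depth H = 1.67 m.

k_2 ≈ 2.22 d⁻¹

k_2 = 3.93 × 1.49^0.5 / 1.67^1.5 = 3.93 × 1.221 / 2.158 = 2.223 d⁻¹.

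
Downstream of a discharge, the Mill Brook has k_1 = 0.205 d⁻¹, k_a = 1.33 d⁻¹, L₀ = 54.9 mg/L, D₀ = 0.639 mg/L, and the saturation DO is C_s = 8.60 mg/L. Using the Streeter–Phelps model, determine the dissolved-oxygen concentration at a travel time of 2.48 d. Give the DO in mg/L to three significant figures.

k_1 L₀/(k_a−k_1) = 0.205×54.9/(1.33−0.205) = 11.25/1.125 = 10.00 mg/L.
e^(−k_1 t) = e^(−0.205×2.480) = 0.6015; e^(−k_a t) = e^(−1.33×2.480) = 0.03694.
D = 10.00 × (0.6015 − 0.03694) + 0.639 × 0.03694 = 5.647 + 0.02361 = 5.671 mg/L.
DO = C_s − D = 8.60 − 5.671 = 2.929 mg/L.

DO ≈ 2.93 mg/L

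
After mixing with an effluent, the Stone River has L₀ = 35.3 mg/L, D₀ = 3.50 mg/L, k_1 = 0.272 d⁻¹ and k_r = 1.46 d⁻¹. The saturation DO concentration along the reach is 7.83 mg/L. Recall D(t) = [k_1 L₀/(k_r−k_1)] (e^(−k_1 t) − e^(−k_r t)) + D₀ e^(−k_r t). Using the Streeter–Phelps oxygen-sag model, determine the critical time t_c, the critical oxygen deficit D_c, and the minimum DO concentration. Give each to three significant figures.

With k_r/k_1 = 5.368 and 1 − D₀(k_r−k_1)/(k_1 L₀) = 0.5669,
t_c = ln(5.368 × 0.5669) / (1.46 − 0.272) = ln(3.043) / 1.188 = 1.113/1.188 = 0.9368 d.
D_c = (k_1/k_r) L₀ e^(−k_1 t_c) = (0.272/1.46) × 35.3 × e^(−0.272×0.9368) = 0.1863 × 35.3 × 0.7751 = 5.097 mg/L.
Minimum DO = C_s − D_c = 7.83 − 5.097 = 2.733 mg/L.

t_c ≈ 0.937 d; D_c ≈ 5.10 mg/L; min DO ≈ 2.73 mg/L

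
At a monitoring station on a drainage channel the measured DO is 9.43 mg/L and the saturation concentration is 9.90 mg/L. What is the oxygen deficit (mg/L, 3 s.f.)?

D = C_s − C = 9.90 − 9.43 = 0.470 mg/L.

D ≈ 0.470 mg/L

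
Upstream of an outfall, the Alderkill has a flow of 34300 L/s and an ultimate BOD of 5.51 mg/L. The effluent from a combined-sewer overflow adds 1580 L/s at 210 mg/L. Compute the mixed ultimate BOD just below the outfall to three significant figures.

14.5 mg/L

Flow-weighted mixing: C = (Q_r C_r + Q_w C_w)/(Q_r + Q_w)
= (34300×5.51 + 1580×210)/(34300 + 1580) = 520800/35880 = 14.51 mg/L.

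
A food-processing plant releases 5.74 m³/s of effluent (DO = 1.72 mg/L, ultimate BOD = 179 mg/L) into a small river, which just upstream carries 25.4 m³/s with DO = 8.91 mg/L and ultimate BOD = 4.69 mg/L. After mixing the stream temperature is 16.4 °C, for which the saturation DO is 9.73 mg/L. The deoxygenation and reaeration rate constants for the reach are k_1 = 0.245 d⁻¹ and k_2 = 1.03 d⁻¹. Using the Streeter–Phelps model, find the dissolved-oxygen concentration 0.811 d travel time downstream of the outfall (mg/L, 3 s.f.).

Mixed DO = (25.4×8.91 + 5.74×1.72)/(25.4+5.74) = 236.2/31.14 = 7.585 mg/L.
Mixed L₀ = (25.4×4.69 + 5.74×179)/(31.14) = 1147/31.14 = 36.82 mg/L.
Initial deficit D₀ = C_s − DO₀ = 9.73 − 7.585 = 2.145 mg/L.
D(0.811) = [0.245×36.82/(1.03−0.245)](e^(−0.245×0.811) − e^(−1.03×0.811)) + 2.145 e^(−1.03×0.811)
= 11.49 × (0.8198 − 0.4337) + 2.145 × 0.4337 = 5.367 mg/L.
DO = 9.73 − 5.367 = 4.363 mg/L.

DO ≈ 4.36 mg/L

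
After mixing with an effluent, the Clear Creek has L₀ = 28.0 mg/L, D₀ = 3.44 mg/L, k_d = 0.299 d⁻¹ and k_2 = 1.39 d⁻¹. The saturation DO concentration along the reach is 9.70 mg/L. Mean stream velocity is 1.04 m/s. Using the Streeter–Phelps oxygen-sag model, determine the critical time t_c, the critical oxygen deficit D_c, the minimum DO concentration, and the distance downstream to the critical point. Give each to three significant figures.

t_c ≈ 0.863 d; D_c ≈ 4.65 mg/L; min DO ≈ 5.05 mg/L; x_c ≈ 77.6 km

At the critical point dD/dt = 0, so k_d L₀ e^(−k_d t) = k_2 D. Substituting D(t) from the Streeter–Phelps equation and solving for t gives
t_c = ln[(k_2/k_d)(1 − D₀(k_2−k_d)/(k_d L₀))] / (k_2−k_d).
Here k_2−k_d = 1.091 d⁻¹ and 1 − D₀(k_2−k_d)/(k_d L₀) = 1 − 3.44×1.091/(0.299×28.0) = 0.5517, so
t_c = ln(4.649 × 0.5517) / 1.091 = 0.9419 / 1.091 = 0.8633 d.
D_c = (k_d/k_2) L₀ e^(−k_d t_c) = (0.299/1.39) × 28.0 × e^(−0.299×0.8633) = 0.2151 × 28.0 × 0.7725 = 4.653 mg/L.
Minimum DO = C_s − D_c = 9.70 − 4.653 = 5.047 mg/L.
x_c = v t_c = 1.04 m/s × 0.8633 d × 86400 s/d = 77580 m ≈ 77.6 km.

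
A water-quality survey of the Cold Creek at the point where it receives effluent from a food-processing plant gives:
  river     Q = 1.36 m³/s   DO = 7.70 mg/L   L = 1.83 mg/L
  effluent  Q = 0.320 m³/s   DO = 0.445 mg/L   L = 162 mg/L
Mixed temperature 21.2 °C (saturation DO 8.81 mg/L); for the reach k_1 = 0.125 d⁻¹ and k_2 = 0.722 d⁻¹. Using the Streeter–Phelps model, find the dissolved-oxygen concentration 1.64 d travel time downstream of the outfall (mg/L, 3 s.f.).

Mixed DO = (1.36×7.70 + 0.320×0.445)/(1.36+0.320) = 10.61/1.680 = 6.318 mg/L.
Mixed L₀ = (1.36×1.83 + 0.320×162)/(1.680) = 54.33/1.680 = 32.34 mg/L.
Initial deficit D₀ = C_s − DO₀ = 8.81 − 6.318 = 2.492 mg/L.
D(1.64) = [0.125×32.34/(0.722−0.125)](e^(−0.125×1.64) − e^(−0.722×1.64)) + 2.492 e^(−0.722×1.64)
= 6.771 × (0.8146 − 0.3060) + 2.492 × 0.3060 = 4.206 mg/L.
DO = 8.81 − 4.206 = 4.604 mg/L.

DO ≈ 4.60 mg/L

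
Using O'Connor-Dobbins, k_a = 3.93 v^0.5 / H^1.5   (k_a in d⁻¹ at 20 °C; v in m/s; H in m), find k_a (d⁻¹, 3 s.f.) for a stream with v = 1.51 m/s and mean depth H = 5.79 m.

k_a ≈ 0.347 d⁻¹

k_a = 3.93 × 1.51^0.5 / 5.79^1.5 = 3.93 × 1.229 / 13.93 = 0.3466 d⁻¹.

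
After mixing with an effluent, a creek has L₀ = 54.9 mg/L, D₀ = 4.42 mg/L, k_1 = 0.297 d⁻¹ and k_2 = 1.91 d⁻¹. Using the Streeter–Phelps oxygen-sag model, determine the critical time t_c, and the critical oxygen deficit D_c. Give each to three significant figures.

With k_2/k_1 = 6.431 and 1 − D₀(k_2−k_1)/(k_1 L₀) = 0.5628,
t_c = ln(6.431 × 0.5628) / (1.91 − 0.297) = ln(3.619) / 1.613 = 1.286/1.613 = 0.7974 d.
L(t_c) = L₀ e^(−k_1 t_c) = 54.9 × 0.7891 = 43.32 mg/L, and at the critical point k_2 D_c = k_1 L, so D_c = (0.297/1.91) × 43.32 = 6.737 mg/L.

t_c ≈ 0.797 d; D_c ≈ 6.74 mg/L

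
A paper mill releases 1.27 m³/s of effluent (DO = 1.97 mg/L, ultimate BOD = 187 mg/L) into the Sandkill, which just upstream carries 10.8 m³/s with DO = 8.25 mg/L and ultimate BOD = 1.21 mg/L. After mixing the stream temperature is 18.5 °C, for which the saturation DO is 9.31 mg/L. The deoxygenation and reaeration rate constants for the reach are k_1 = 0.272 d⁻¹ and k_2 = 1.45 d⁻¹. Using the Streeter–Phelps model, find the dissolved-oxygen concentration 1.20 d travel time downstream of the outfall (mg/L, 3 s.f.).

DO ≈ 6.39 mg/L

Mixed DO = (10.8×8.25 + 1.27×1.97)/(10.8+1.27) = 91.60/12.07 = 7.589 mg/L.
Mixed L₀ = (10.8×1.21 + 1.27×187)/(12.07) = 250.6/12.07 = 20.76 mg/L.
Initial deficit D₀ = C_s − DO₀ = 9.31 − 7.589 = 1.721 mg/L.
D(1.20) = [0.272×20.76/(1.45−0.272)](e^(−0.272×1.20) − e^(−1.45×1.20)) + 1.721 e^(−1.45×1.20)
= 4.793 × (0.7215 − 0.1755) + 1.721 × 0.1755 = 2.919 mg/L.
DO = 9.31 − 2.919 = 6.391 mg/L.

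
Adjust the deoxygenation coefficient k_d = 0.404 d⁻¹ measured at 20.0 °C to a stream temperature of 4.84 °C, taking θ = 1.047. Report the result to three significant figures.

k_d ≈ 0.201 d⁻¹

k_d(T₂) = k_d(T₁) · θ^(T₂−T₁) = 0.404 × 1.047^(4.84−20.0)
= 0.404 × 1.047^-15.2 = 0.404 × 0.4984 = 0.2014 d⁻¹.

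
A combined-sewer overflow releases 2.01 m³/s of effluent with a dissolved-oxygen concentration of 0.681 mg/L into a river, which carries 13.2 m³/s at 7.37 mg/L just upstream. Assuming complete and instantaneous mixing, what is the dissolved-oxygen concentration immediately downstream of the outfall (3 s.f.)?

6.49 mg/L

Flow-weighted mixing: C = (Q_r C_r + Q_w C_w)/(Q_r + Q_w)
= (13.2×7.37 + 2.01×0.681)/(13.2 + 2.01) = 98.65/15.21 = 6.486 mg/L.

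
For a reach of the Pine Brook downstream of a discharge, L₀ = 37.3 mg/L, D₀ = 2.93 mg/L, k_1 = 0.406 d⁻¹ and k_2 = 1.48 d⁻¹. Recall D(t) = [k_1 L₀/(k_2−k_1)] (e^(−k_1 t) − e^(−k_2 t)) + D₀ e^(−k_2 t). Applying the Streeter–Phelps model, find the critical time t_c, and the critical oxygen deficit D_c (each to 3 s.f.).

At the critical point dD/dt = 0, so k_1 L₀ e^(−k_1 t) = k_2 D. Substituting D(t) from the Streeter–Phelps equation and solving for t gives
t_c = ln[(k_2/k_1)(1 − D₀(k_2−k_1)/(k_1 L₀))] / (k_2−k_1).
Here k_2−k_1 = 1.074 d⁻¹ and 1 − D₀(k_2−k_1)/(k_1 L₀) = 1 − 2.93×1.074/(0.406×37.3) = 0.7922, so
t_c = ln(3.645 × 0.7922) / 1.074 = 1.061 / 1.074 = 0.9874 d.
D_c = (k_1/k_2) L₀ e^(−k_1 t_c) = (0.406/1.48) × 37.3 × e^(−0.406×0.9874) = 0.2743 × 37.3 × 0.6697 = 6.853 mg/L.

t_c ≈ 0.987 d; D_c ≈ 6.85 mg/L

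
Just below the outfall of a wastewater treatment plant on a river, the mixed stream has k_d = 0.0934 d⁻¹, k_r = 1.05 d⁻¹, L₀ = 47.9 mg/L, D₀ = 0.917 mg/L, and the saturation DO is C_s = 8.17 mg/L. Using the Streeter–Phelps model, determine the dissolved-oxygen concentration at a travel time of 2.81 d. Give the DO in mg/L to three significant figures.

DO ≈ 4.77 mg/L

k_d L₀/(k_r−k_d) = 0.0934×47.9/(1.05−0.0934) = 4.474/0.9566 = 4.677 mg/L.
e^(−k_d t) = e^(−0.0934×2.810) = 0.7692; e^(−k_r t) = e^(−1.05×2.810) = 0.05231.
D = 4.677 × (0.7692 − 0.05231) + 0.917 × 0.05231 = 3.353 + 0.04797 = 3.401 mg/L.
DO = C_s − D = 8.17 − 3.401 = 4.769 mg/L.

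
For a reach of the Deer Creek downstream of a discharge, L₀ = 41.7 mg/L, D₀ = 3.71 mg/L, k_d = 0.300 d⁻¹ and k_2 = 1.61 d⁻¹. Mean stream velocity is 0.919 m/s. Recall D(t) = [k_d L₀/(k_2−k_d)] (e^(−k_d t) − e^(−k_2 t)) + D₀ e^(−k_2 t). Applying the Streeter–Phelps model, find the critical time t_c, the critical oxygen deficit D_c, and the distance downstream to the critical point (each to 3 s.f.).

t_c ≈ 0.907 d; D_c ≈ 5.92 mg/L; x_c ≈ 72.0 km

At the critical point dD/dt = 0, so k_d L₀ e^(−k_d t) = k_2 D. Substituting D(t) from the Streeter–Phelps equation and solving for t gives
t_c = ln[(k_2/k_d)(1 − D₀(k_2−k_d)/(k_d L₀))] / (k_2−k_d).
Here k_2−k_d = 1.310 d⁻¹ and 1 − D₀(k_2−k_d)/(k_d L₀) = 1 − 3.71×1.310/(0.300×41.7) = 0.6115, so
t_c = ln(5.367 × 0.6115) / 1.310 = 1.188 / 1.310 = 0.9072 d.
D_c = (k_d/k_2) L₀ e^(−k_d t_c) = (0.300/1.61) × 41.7 × e^(−0.300×0.9072) = 0.1863 × 41.7 × 0.7617 = 5.919 mg/L.
x_c = v t_c = 0.919 m/s × 0.9072 d × 86400 s/d = 72030 m ≈ 72.0 km.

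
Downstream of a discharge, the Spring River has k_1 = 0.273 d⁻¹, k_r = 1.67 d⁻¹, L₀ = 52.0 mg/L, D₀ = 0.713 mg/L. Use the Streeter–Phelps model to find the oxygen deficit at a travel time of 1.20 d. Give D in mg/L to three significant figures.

D ≈ 6.05 mg/L

k_1 L₀/(k_r−k_1) = 0.273×52.0/(1.67−0.273) = 14.20/1.397 = 10.16 mg/L.
e^(−k_1 t) = e^(−0.273×1.200) = 0.7207; e^(−k_r t) = e^(−1.67×1.200) = 0.1348.
D = 10.16 × (0.7207 − 0.1348) + 0.713 × 0.1348 = 5.953 + 0.09611 = 6.049 mg/L.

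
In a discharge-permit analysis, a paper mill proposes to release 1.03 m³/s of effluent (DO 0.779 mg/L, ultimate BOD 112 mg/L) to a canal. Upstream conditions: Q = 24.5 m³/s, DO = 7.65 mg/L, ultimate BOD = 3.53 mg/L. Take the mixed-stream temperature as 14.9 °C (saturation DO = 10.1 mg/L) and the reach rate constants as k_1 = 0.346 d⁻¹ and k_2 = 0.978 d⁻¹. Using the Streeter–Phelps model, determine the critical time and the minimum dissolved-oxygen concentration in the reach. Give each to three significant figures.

t_c ≈ 0.0706 d; minimum DO ≈ 7.37 mg/L

Mixed DO = (24.5×7.65 + 1.03×0.779)/(24.5+1.03) = 188.2/25.53 = 7.373 mg/L.
Mixed L₀ = (24.5×3.53 + 1.03×112)/(25.53) = 201.8/25.53 = 7.906 mg/L.
Initial deficit D₀ = C_s − DO₀ = 10.1 − 7.373 = 2.727 mg/L.
t_c = (1/0.6320) ln[(0.978/0.346)(1 − 2.727×0.6320/(0.346×7.906))] = 1.582 × ln(1.046) = 0.07060 d.
D_c = (0.346/0.978) × 7.906 × e^(−0.346×0.07060) = 0.3538 × 7.906 × 0.9759 = 2.730 mg/L.
Minimum DO = 10.1 − 2.730 = 7.370 mg/L.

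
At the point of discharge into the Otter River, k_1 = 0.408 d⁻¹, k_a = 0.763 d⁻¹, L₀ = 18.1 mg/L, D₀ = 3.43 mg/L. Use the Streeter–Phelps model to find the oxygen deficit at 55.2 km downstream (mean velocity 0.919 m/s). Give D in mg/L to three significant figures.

Travel time t = x/v = 55.2 km / (0.919 m/s) = 55200 m / 0.919 m/s = 60070 s = 0.6952 d.
k_1 L₀/(k_a−k_1) = 0.408×18.1/(0.763−0.408) = 7.385/0.3550 = 20.80 mg/L.
e^(−k_1 t) = e^(−0.408×0.6952) = 0.7530; e^(−k_a t) = e^(−0.763×0.6952) = 0.5883.
D = 20.80 × (0.7530 − 0.5883) + 3.43 × 0.5883 = 3.426 + 2.018 = 5.444 mg/L.

D ≈ 5.44 mg/L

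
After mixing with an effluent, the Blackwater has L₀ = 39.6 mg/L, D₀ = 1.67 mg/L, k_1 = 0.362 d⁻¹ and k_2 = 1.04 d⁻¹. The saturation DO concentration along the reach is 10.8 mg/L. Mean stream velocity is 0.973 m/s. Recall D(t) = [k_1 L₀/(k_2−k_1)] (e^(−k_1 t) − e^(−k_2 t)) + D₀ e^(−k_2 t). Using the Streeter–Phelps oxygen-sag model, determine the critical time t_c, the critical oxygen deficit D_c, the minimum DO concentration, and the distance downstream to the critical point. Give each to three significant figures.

t_c ≈ 1.44 d; D_c ≈ 8.20 mg/L; min DO ≈ 2.60 mg/L; x_c ≈ 121 km

With k_2/k_1 = 2.873 and 1 − D₀(k_2−k_1)/(k_1 L₀) = 0.9210,
t_c = ln(2.873 × 0.9210) / (1.04 − 0.362) = ln(2.646) / 0.6780 = 0.9731/0.6780 = 1.435 d.
D_c = (k_1/k_2) L₀ e^(−k_1 t_c) = (0.362/1.04) × 39.6 × e^(−0.362×1.435) = 0.3481 × 39.6 × 0.5948 = 8.199 mg/L.
Minimum DO = C_s − D_c = 10.8 − 8.199 = 2.601 mg/L.
x_c = v t_c = 0.973 m/s × 1.435 d × 86400 s/d = 120700 m ≈ 121 km.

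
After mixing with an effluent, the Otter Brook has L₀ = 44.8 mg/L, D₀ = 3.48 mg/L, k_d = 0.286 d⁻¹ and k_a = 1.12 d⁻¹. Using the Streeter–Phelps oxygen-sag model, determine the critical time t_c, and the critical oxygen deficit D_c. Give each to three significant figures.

t_c ≈ 1.33 d; D_c ≈ 7.82 mg/L

With k_a/k_d = 3.916 and 1 − D₀(k_a−k_d)/(k_d L₀) = 0.7735,
t_c = ln(3.916 × 0.7735) / (1.12 − 0.286) = ln(3.029) / 0.8340 = 1.108/0.8340 = 1.329 d.
D_c = (k_d/k_a) L₀ e^(−k_d t_c) = (0.286/1.12) × 44.8 × e^(−0.286×1.329) = 0.2554 × 44.8 × 0.6838 = 7.823 mg/L.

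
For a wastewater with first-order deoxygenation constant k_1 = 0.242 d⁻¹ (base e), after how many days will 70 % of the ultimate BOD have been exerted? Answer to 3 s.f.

t ≈ 4.98 d

y/L₀ = 1 − e^(−k_1 t) = 0.70 ⇒ e^(−k_1 t) = 0.300
t = −ln(0.300) / 0.242 = 1.204 / 0.242 = 4.975 d.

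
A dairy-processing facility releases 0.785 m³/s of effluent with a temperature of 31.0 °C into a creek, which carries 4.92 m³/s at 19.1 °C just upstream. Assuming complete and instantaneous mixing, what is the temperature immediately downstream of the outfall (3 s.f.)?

Flow-weighted mixing: C = (Q_r C_r + Q_w C_w)/(Q_r + Q_w)
= (4.92×19.1 + 0.785×31.0)/(4.92 + 0.785) = 118.3/5.705 = 20.74 °C.

20.7 °C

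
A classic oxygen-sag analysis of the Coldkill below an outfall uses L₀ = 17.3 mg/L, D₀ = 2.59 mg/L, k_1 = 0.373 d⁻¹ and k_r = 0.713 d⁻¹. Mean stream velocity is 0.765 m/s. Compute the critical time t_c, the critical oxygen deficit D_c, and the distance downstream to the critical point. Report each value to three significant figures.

t_c ≈ 1.47 d; D_c ≈ 5.22 mg/L; x_c ≈ 97.4 km

At the critical point dD/dt = 0, so k_1 L₀ e^(−k_1 t) = k_r D. Substituting D(t) from the Streeter–Phelps equation and solving for t gives
t_c = ln[(k_r/k_1)(1 − D₀(k_r−k_1)/(k_1 L₀))] / (k_r−k_1).
Here k_r−k_1 = 0.3400 d⁻¹ and 1 − D₀(k_r−k_1)/(k_1 L₀) = 1 − 2.59×0.3400/(0.373×17.3) = 0.8635, so
t_c = ln(1.912 × 0.8635) / 0.3400 = 0.5012 / 0.3400 = 1.474 d.
D_c = (k_1/k_r) L₀ e^(−k_1 t_c) = (0.373/0.713) × 17.3 × e^(−0.373×1.474) = 0.5231 × 17.3 × 0.5771 = 5.223 mg/L.
x_c = v t_c = 0.765 m/s × 1.474 d × 86400 s/d = 97430 m ≈ 97.4 km.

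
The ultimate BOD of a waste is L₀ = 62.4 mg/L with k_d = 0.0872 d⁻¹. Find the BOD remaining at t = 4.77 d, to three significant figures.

L_t = L₀ e^(−k_d t) = 62.4 × e^(−0.0872×4.77) = 62.4 × 0.6597 = 41.17 mg/L.

L ≈ 41.2 mg/L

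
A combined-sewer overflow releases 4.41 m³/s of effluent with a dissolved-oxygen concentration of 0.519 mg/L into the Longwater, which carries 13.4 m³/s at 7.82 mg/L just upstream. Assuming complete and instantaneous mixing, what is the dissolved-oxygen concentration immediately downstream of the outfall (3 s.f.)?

6.01 mg/L

Flow-weighted mixing: C = (Q_r C_r + Q_w C_w)/(Q_r + Q_w)
= (13.4×7.82 + 4.41×0.519)/(13.4 + 4.41) = 107.1/17.81 = 6.012 mg/L.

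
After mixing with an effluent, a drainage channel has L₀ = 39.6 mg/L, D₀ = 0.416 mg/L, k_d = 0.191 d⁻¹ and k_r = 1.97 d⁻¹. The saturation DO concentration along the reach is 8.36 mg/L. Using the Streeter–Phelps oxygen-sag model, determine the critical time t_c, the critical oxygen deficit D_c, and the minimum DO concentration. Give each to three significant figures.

t_c = [1/(k_r−k_d)] ln[(k_r/k_d)(1 − D₀(k_r−k_d)/(k_d L₀))]
= [1/(1.97−0.191)] ln[(1.97/0.191)(1 − 0.416×1.779/(0.191×39.6))]
= (1/1.779) ln[10.31 × 0.9022] = 0.5621 × ln(9.305) = 0.5621 × 2.231 = 1.254 d.
L(t_c) = L₀ e^(−k_d t_c) = 39.6 × 0.7870 = 31.17 mg/L, and at the critical point k_r D_c = k_d L, so D_c = (0.191/1.97) × 31.17 = 3.022 mg/L.
Minimum DO = C_s − D_c = 8.36 − 3.022 = 5.338 mg/L.

t_c ≈ 1.25 d; D_c ≈ 3.02 mg/L; min DO ≈ 5.34 mg/L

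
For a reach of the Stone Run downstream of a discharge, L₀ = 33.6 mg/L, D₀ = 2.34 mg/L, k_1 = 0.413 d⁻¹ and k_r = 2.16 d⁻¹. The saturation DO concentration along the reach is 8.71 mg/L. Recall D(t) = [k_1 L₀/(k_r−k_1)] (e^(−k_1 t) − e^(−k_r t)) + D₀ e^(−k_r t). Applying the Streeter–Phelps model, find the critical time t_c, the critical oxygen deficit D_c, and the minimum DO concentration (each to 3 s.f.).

With k_r/k_1 = 5.230 and 1 − D₀(k_r−k_1)/(k_1 L₀) = 0.7054,
t_c = ln(5.230 × 0.7054) / (2.16 − 0.413) = ln(3.689) / 1.747 = 1.305/1.747 = 0.7472 d.
D_c = (k_1/k_r) L₀ e^(−k_1 t_c) = (0.413/2.16) × 33.6 × e^(−0.413×0.7472) = 0.1912 × 33.6 × 0.7345 = 4.719 mg/L.
Minimum DO = C_s − D_c = 8.71 − 4.719 = 3.991 mg/L.

t_c ≈ 0.747 d; D_c ≈ 4.72 mg/L; min DO ≈ 3.99 mg/L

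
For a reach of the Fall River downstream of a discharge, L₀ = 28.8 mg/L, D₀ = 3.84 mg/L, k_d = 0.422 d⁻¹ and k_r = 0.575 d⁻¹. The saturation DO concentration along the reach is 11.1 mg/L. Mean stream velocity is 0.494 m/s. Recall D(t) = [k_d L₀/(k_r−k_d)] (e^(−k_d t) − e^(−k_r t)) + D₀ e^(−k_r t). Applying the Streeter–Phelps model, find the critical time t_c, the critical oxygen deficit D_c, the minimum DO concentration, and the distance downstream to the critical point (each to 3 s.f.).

t_c ≈ 1.70 d; D_c ≈ 10.3 mg/L; min DO ≈ 0.777 mg/L; x_c ≈ 72.5 km

At the critical point dD/dt = 0, so k_d L₀ e^(−k_d t) = k_r D. Substituting D(t) from the Streeter–Phelps equation and solving for t gives
t_c = ln[(k_r/k_d)(1 − D₀(k_r−k_d)/(k_d L₀))] / (k_r−k_d).
Here k_r−k_d = 0.1530 d⁻¹ and 1 − D₀(k_r−k_d)/(k_d L₀) = 1 − 3.84×0.1530/(0.422×28.8) = 0.9517, so
t_c = ln(1.363 × 0.9517) / 0.1530 = 0.2598 / 0.1530 = 1.698 d.
D_c = (k_d/k_r) L₀ e^(−k_d t_c) = (0.422/0.575) × 28.8 × e^(−0.422×1.698) = 0.7339 × 28.8 × 0.4884 = 10.32 mg/L.
Minimum DO = C_s − D_c = 11.1 − 10.32 = 0.7768 mg/L.
x_c = v t_c = 0.494 m/s × 1.698 d × 86400 s/d = 72480 m ≈ 72.5 km.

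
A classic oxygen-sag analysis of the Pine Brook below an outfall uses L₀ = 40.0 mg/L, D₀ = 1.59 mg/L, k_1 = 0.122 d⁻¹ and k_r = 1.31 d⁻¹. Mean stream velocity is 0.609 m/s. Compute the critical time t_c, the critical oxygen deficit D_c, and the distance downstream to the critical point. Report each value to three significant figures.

t_c = [1/(k_r−k_1)] ln[(k_r/k_1)(1 − D₀(k_r−k_1)/(k_1 L₀))]
= [1/(1.31−0.122)] ln[(1.31/0.122)(1 − 1.59×1.188/(0.122×40.0))]
= (1/1.188) ln[10.74 × 0.6129] = 0.8418 × ln(6.581) = 0.8418 × 1.884 = 1.586 d.
D_c = (k_1/k_r) L₀ e^(−k_1 t_c) = (0.122/1.31) × 40.0 × e^(−0.122×1.586) = 0.09313 × 40.0 × 0.8241 = 3.070 mg/L.
x_c = v t_c = 0.609 m/s × 1.586 d × 86400 s/d = 83460 m ≈ 83.5 km.

t_c ≈ 1.59 d; D_c ≈ 3.07 mg/L; x_c ≈ 83.5 km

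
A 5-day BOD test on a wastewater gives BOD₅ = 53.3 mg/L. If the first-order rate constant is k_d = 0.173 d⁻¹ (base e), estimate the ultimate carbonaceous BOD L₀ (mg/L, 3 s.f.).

L₀ ≈ 92.1 mg/L

BOD₅ = L₀(1 − e^(−5k_d)) ⇒ L₀ = BOD₅ / (1 − e^(−5×0.173))
= 53.3 / (1 − 0.4211) = 53.3 / 0.5789 = 92.06 mg/L.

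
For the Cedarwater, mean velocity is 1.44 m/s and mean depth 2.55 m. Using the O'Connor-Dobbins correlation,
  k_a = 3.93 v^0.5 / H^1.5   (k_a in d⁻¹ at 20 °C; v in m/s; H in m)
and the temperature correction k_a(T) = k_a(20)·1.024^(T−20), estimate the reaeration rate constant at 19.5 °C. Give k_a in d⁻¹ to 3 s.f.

k_a(20) = 3.93 × 1.44^0.5 / 2.55^1.5 = 3.93 × 1.200 / 4.072 = 1.158 d⁻¹.
k_a(19.5) = 1.158 × 1.024^(19.5−20) = 1.158 × 0.9882 = 1.144 d⁻¹.

k_a ≈ 1.14 d⁻¹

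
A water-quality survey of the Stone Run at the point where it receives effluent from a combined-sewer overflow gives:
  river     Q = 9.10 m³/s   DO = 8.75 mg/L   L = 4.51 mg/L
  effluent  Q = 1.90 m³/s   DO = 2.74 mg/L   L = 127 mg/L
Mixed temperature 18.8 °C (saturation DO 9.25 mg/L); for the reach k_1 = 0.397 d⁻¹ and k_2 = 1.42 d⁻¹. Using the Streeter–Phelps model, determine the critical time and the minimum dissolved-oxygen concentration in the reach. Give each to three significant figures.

Mixed DO = (9.10×8.75 + 1.90×2.74)/(9.10+1.90) = 84.83/11.00 = 7.712 mg/L.
Mixed L₀ = (9.10×4.51 + 1.90×127)/(11.00) = 282.3/11.00 = 25.67 mg/L.
Initial deficit D₀ = C_s − DO₀ = 9.25 − 7.712 = 1.538 mg/L.
t_c = (1/1.023) ln[(1.42/0.397)(1 − 1.538×1.023/(0.397×25.67))] = 0.9775 × ln(3.025) = 1.082 d.
D_c = (0.397/1.42) × 25.67 × e^(−0.397×1.082) = 0.2796 × 25.67 × 0.6508 = 4.670 mg/L.
Minimum DO = 9.25 − 4.670 = 4.580 mg/L.

t_c ≈ 1.08 d; minimum DO ≈ 4.58 mg/L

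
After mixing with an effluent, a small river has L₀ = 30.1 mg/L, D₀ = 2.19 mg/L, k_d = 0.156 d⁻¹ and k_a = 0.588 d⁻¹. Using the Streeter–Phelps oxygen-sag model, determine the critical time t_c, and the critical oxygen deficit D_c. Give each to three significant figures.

t_c ≈ 2.55 d; D_c ≈ 5.36 mg/L

t_c = [1/(k_a−k_d)] ln[(k_a/k_d)(1 − D₀(k_a−k_d)/(k_d L₀))]
= [1/(0.588−0.156)] ln[(0.588/0.156)(1 − 2.19×0.4320/(0.156×30.1))]
= (1/0.4320) ln[3.769 × 0.7985] = 2.315 × ln(3.010) = 2.315 × 1.102 = 2.551 d.
L(t_c) = L₀ e^(−k_d t_c) = 30.1 × 0.6717 = 20.22 mg/L, and at the critical point k_a D_c = k_d L, so D_c = (0.156/0.588) × 20.22 = 5.364 mg/L.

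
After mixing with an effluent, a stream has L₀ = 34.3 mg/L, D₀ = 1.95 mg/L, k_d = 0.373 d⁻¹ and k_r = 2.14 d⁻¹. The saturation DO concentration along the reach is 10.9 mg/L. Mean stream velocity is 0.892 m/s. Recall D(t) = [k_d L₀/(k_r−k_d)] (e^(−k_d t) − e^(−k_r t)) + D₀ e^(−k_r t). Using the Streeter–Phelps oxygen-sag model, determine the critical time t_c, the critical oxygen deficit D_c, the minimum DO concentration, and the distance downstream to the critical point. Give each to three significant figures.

At the critical point dD/dt = 0, so k_d L₀ e^(−k_d t) = k_r D. Substituting D(t) from the Streeter–Phelps equation and solving for t gives
t_c = ln[(k_r/k_d)(1 − D₀(k_r−k_d)/(k_d L₀))] / (k_r−k_d).
Here k_r−k_d = 1.767 d⁻¹ and 1 − D₀(k_r−k_d)/(k_d L₀) = 1 − 1.95×1.767/(0.373×34.3) = 0.7307, so
t_c = ln(5.737 × 0.7307) / 1.767 = 1.433 / 1.767 = 0.8111 d.
D_c = (k_d/k_r) L₀ e^(−k_d t_c) = (0.373/2.14) × 34.3 × e^(−0.373×0.8111) = 0.1743 × 34.3 × 0.7389 = 4.418 mg/L.
Minimum DO = C_s − D_c = 10.9 − 4.418 = 6.482 mg/L.
x_c = v t_c = 0.892 m/s × 0.8111 d × 86400 s/d = 62510 m ≈ 62.5 km.

t_c ≈ 0.811 d; D_c ≈ 4.42 mg/L; min DO ≈ 6.48 mg/L; x_c ≈ 62.5 km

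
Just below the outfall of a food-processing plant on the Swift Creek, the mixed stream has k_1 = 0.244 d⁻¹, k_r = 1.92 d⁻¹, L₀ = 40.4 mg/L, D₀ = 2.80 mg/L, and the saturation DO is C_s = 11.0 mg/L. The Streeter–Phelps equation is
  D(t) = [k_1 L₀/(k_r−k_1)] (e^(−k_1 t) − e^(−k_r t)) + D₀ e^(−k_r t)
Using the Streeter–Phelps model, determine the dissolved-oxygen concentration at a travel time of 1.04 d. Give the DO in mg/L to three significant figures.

k_1 L₀/(k_r−k_1) = 0.244×40.4/(1.92−0.244) = 9.858/1.676 = 5.882 mg/L.
e^(−k_1 t) = e^(−0.244×1.040) = 0.7759; e^(−k_r t) = e^(−1.92×1.040) = 0.1358.
D = 5.882 × (0.7759 − 0.1358) + 2.80 × 0.1358 = 3.765 + 0.3802 = 4.145 mg/L.
DO = C_s − D = 11.0 − 4.145 = 6.855 mg/L.

DO ≈ 6.85 mg/L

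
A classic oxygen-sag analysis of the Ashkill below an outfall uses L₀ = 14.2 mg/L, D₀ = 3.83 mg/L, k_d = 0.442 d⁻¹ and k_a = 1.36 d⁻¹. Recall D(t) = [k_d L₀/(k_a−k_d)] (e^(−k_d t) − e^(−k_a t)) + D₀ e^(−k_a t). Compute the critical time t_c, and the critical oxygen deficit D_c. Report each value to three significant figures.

t_c ≈ 0.330 d; D_c ≈ 3.99 mg/L

With k_a/k_d = 3.077 and 1 − D₀(k_a−k_d)/(k_d L₀) = 0.4398,
t_c = ln(3.077 × 0.4398) / (1.36 − 0.442) = ln(1.353) / 0.9180 = 0.3025/0.9180 = 0.3296 d.
D_c = (k_d/k_a) L₀ e^(−k_d t_c) = (0.442/1.36) × 14.2 × e^(−0.442×0.3296) = 0.3250 × 14.2 × 0.8644 = 3.989 mg/L.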